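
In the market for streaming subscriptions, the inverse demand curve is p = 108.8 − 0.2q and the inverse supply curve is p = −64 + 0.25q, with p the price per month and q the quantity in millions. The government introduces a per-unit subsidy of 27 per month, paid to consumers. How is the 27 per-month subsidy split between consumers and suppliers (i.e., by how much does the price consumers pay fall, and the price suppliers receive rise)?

Rewrite in direct form: qd = 544 − 5p and qs = 4p + 256.
Before the subsidy: set 544 − 5p = 4p + 256 → p* = 32, q* = 384.
With a per-unit subsidy paid to consumers, each effectively pays p − 27, so demand becomes qd = 544 − 5(p − 27).
Solving gives q = 444 with consumers paying 20 and suppliers receiving 47 (the 27 wedge).
Gain to consumers: 12; to suppliers: 15. (They sum to 27.)

Consumers gain 12 per month; suppliers gain 15 per month.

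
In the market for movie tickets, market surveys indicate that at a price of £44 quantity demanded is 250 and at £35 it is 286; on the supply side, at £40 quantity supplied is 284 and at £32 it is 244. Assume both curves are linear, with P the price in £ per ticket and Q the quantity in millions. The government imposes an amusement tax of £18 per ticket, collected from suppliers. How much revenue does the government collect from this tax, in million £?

Demand slope: (286 − 250)/(35 − 44) = -4, so Qd = 426 − 4P.
Supply slope: (244 − 284)/(32 − 40) = 5, so Qs = 5P + 84.
Before the tax: set 426 − 4P = 5P + 84 → P* = £38, Q* = 274.
With the tax collected from suppliers, supply shifts: Qs = 5(P − 18) + 84.
New equilibrium: consumers pay £48, suppliers receive £30, Q = 234. (Wedge: Pb − Ps = 18.)
Revenue = t · Q = 18 · 234 = £4212.

Tax revenue = £4212 million.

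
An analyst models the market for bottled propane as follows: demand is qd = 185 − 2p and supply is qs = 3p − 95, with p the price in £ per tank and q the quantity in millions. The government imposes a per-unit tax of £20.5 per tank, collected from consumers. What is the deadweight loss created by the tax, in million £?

Without the tax, 185 − 2p = 3p − 95 gives 5p = 280, so p* = £56 and q* = 73.
With the tax collected from consumers, demand (in seller-price terms) shifts: qd = 185 − 2(p + 20.5).
New equilibrium: consumers pay £68.3, suppliers receive £47.8, q = 48.4. (Wedge: pb − ps = 20.5.)
Quantity falls by |ΔQ| = |73 − 48.4| = 24.6.
DWL = ½ · t · |ΔQ| = ½ · 20.5 · 24.6 = £252.15.

Deadweight loss = £252.15 million.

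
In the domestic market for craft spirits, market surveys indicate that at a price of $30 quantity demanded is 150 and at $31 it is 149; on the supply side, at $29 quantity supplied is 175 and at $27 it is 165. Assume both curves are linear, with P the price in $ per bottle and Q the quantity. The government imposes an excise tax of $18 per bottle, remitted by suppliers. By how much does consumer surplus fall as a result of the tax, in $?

Demand slope: (149 − 150)/(31 − 30) = -1, so Qd = 180 − P.
Supply slope: (165 − 175)/(27 − 29) = 5, so Qs = 5P + 30.
Without the tax, 180 − P = 5P + 30 gives 6P = 150, so P* = $25 and Q* = 155.
With the tax collected from suppliers, supply shifts: Qs = 5(P − 18) + 30.
Solving gives Q = 140 with consumers paying $40 and suppliers receiving $22 (the $18 wedge).
ΔCS is the trapezoid between Q = 140 and Q = 155 of height $15: ½ · (155 + 140) · 15 = $2212.5.

Consumer surplus falls by $2212.5.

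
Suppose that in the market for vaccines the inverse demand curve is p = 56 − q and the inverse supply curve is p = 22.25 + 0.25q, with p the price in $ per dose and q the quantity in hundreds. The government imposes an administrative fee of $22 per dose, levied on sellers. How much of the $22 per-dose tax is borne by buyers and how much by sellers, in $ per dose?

Inverting to q(p) form: qd = 56 − p; qs = 4p − 89.
Before the tax: set 56 − p = 4p − 89 → p* = $29, q* = 27.
With the tax collected from sellers, supply shifts: qs = 4(p − 22) − 89.
New equilibrium: buyers pay $46.6, sellers receive $24.6, q = 9.4. (Wedge: pb − ps = 22.)
Burden on buyers: $17.6; on sellers: $4.4. (They sum to $22.)

Buyers bear $17.6 per dose; sellers bear $4.4 per dose.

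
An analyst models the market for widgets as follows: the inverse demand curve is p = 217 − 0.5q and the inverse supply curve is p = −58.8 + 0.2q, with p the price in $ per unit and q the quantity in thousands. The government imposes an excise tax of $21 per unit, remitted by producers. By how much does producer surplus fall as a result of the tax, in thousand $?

Producer surplus falls by $2274 thousand.

Inverting to q(p) form: qd = 434 − 2p; qs = 5p + 294.
Without the tax, 434 − 2p = 5p + 294 gives 7p = 140, so p* = $20 and q* = 394.
With the tax collected from producers, supply shifts: qs = 5(p − 21) + 294.
Solving gives q = 364 with consumers paying $35 and producers receiving $14 (the $21 wedge).
ΔPS is the trapezoid between Q = 364 and Q = 394 of height $6: ½ · (394 + 364) · 6 = $2274.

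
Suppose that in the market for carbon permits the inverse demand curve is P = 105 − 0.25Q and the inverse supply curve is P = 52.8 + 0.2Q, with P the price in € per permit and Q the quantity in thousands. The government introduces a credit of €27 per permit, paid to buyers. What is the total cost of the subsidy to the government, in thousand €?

Government outlay = €4752 thousand.

Inverting to Q(P) form: Qd = 420 − 4P; Qs = 5P − 264.
Without the subsidy, 420 − 4P = 5P − 264 gives 9P = 684, so P* = €76 and Q* = 116.
With a per-unit subsidy paid to buyers, each effectively pays P − 27, so demand becomes Qd = 420 − 4(P − 27).
New equilibrium: buyers pay €61, sellers receive €88, Q = 176. (Wedge: Pb − Ps = −27.)
Outlay = t · Q = 27 · 176 = €4752.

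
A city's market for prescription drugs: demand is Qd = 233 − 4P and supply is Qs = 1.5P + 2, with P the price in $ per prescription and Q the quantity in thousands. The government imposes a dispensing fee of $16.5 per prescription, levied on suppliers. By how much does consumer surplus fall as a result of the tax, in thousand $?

Before the tax: set 233 − 4P = 1.5P + 2 → P* = $42, Q* = 65.
With the tax collected from suppliers, supply shifts: Qs = 1.5(P − 16.5) + 2.
Solving gives Q = 47 with buyers paying $46.5 and suppliers receiving $30 (the $16.5 wedge).
ΔCS is the trapezoid between Q = 47 and Q = 65 of height $4.5: ½ · (65 + 47) · 4.5 = $252.

Consumer surplus falls by $252 thousand.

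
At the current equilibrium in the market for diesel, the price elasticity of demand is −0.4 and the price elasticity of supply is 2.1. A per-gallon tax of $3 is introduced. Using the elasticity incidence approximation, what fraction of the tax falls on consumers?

Incidence ratio: consumers' share ≈ εs / (εs + |εd|) = 2.1 / (2.1 + 0.4) = 0.84.
Supply is the more elastic side, so consumers bear the larger share.

Consumers' share ≈ 0.84.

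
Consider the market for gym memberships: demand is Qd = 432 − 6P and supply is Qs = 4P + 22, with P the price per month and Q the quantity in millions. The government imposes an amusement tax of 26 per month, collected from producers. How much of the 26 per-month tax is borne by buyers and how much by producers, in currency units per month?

Buyers bear 10.4 per month; producers bear 15.6 per month.

Without the tax, 432 − 6P = 4P + 22 gives 10P = 410, so P* = 41 and Q* = 186.
With the tax collected from producers, supply shifts: Qs = 4(P − 26) + 22.
Solving gives Q = 123.6 with buyers paying 51.4 and producers receiving 25.4 (the 26 wedge).
Burden on buyers: 10.4; on producers: 15.6. (They sum to 26.)
The less price-elastic side of the market bears the larger share of a per-unit tax.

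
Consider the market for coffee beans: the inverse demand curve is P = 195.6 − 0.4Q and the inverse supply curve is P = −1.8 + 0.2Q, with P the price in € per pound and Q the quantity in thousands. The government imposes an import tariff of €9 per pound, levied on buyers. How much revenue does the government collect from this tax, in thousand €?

Rewrite in direct form: Qd = 489 − 2.5P and Qs = 5P + 9.
Without the tax, 489 − 2.5P = 5P + 9 gives 7.5P = 480, so P* = €64 and Q* = 329.
With the tax collected from buyers, demand (in seller-price terms) shifts: Qd = 489 − 2.5(P + 9).
Solving gives Q = 314 with buyers paying €70 and producers receiving €61 (the €9 wedge).
Revenue = t · Q = 9 · 314 = €2826.

Tax revenue = €2826 thousand.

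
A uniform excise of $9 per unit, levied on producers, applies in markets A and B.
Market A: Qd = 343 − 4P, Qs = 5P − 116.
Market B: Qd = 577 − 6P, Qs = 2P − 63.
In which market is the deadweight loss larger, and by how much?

Market A: pre-tax P* = $51, Q* = 139; post-tax Q = 119; deadweight loss = $90.
Market B: pre-tax P* = $80, Q* = 97; post-tax Q = 83.5; deadweight loss = $60.75.
Difference: $90 vs $60.75 → market A is larger by $29.25.

Market A, by $29.25.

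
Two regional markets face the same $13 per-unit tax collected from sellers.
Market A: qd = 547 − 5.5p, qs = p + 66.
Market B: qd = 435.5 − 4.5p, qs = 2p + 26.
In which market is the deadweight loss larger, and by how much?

Market A: pre-tax p* = $74, q* = 140; post-tax q = 129; deadweight loss = $71.5.
Market B: pre-tax p* = $63, q* = 152; post-tax q = 134; deadweight loss = $117.
Difference: $71.5 vs $117 → market B is larger by $45.5.

Market B, by $45.5.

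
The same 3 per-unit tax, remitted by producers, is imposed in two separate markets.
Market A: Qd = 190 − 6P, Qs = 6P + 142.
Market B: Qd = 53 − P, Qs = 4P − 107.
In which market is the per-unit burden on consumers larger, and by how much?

Market A: pre-tax P* = 4, Q* = 166; post-tax Q = 157; per-unit burden on consumers = 1.5.
Market B: pre-tax P* = 32, Q* = 21; post-tax Q = 18.6; per-unit burden on consumers = 2.4.
Difference: 1.5 vs 2.4 → market B is larger by 0.9.

Market B, by 0.9.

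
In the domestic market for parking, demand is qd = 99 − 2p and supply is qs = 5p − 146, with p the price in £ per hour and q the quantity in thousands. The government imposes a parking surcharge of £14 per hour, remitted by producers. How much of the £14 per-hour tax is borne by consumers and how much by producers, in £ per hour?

Without the tax, 99 − 2p = 5p − 146 gives 7p = 245, so p* = £35 and q* = 29.
With the tax collected from producers, supply shifts: qs = 5(p − 14) − 146.
Solving gives q = 9 with consumers paying £45 and producers receiving £31 (the £14 wedge).
Burden on consumers: £10; on producers: £4. (They sum to £14.)

Consumers bear £10 per hour; producers bear £4 per hour.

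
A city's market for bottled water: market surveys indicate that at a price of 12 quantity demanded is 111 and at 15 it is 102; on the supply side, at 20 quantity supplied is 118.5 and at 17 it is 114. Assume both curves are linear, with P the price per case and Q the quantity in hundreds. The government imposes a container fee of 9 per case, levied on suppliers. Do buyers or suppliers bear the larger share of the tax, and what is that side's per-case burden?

Demand slope: (102 − 111)/(15 − 12) = -3, so Qd = 147 − 3P.
Supply slope: (114 − 118.5)/(17 − 20) = 1.5, so Qs = 1.5P + 88.5.
Without the tax, 147 − 3P = 1.5P + 88.5 gives 4.5P = 58.5, so P* = 13 and Q* = 108.
With the tax collected from suppliers, supply shifts: Qs = 1.5(P − 9) + 88.5.
Solving gives Q = 99 with buyers paying 16 and suppliers receiving 7 (the 9 wedge).
Per-case burden: buyers 3, suppliers 6.
Suppliers take the larger share because supply is less price-elastic here (demand slope 3 vs supply slope 1.5).

Suppliers bear the larger share: 6 per case.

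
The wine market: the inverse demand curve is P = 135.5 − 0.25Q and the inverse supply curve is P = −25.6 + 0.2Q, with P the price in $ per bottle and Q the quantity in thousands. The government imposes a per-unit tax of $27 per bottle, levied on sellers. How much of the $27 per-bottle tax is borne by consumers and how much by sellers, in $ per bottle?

Consumers bear $15 per bottle; sellers bear $12 per bottle.

Inverting to Q(P) form: Qd = 542 − 4P; Qs = 5P + 128.
Before the tax: set 542 − 4P = 5P + 128 → P* = $46, Q* = 358.
With the tax collected from sellers, supply shifts: Qs = 5(P − 27) + 128.
Solving gives Q = 298 with consumers paying $61 and sellers receiving $34 (the $27 wedge).
Burden on consumers: $15; on sellers: $12. (They sum to $27.)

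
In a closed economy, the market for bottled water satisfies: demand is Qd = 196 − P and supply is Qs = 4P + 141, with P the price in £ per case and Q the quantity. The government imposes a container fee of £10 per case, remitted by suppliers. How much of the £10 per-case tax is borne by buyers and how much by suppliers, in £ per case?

Buyers bear £8 per case; suppliers bear £2 per case.

Before the tax: set 196 − P = 4P + 141 → P* = £11, Q* = 185.
With the tax collected from suppliers, supply shifts: Qs = 4(P − 10) + 141.
Solving gives Q = 177 with buyers paying £19 and suppliers receiving £9 (the £10 wedge).
Burden on buyers: £8; on suppliers: £2. (They sum to £10.)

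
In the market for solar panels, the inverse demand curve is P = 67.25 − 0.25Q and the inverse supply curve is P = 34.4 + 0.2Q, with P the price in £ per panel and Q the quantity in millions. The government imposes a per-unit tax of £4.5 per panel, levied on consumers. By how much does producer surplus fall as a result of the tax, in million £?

Producer surplus falls by £136 million.

Rewrite in direct form: Qd = 269 − 4P and Qs = 5P − 172.
Without the tax, 269 − 4P = 5P − 172 gives 9P = 441, so P* = £49 and Q* = 73.
With the tax collected from consumers, demand (in seller-price terms) shifts: Qd = 269 − 4(P + 4.5).
New equilibrium: consumers pay £51.5, producers receive £47, Q = 63. (Wedge: Pb − Ps = 4.5.)
ΔPS is the trapezoid between Q = 63 and Q = 73 of height £2: ½ · (73 + 63) · 2 = £136.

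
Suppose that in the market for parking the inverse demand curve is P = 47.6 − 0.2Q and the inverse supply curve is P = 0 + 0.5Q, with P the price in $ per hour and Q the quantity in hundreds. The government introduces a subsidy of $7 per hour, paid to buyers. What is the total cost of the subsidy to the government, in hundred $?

Inverting to Q(P) form: Qd = 238 − 5P; Qs = 2P.
Without the subsidy, 238 − 5P = 2P gives 7P = 238, so P* = $34 and Q* = 68.
With a per-unit subsidy paid to buyers, each effectively pays P − 7, so demand becomes Qd = 238 − 5(P − 7).
New equilibrium: buyers pay $32, producers receive $39, Q = 78. (Wedge: Pb − Ps = −7.)
Outlay = t · Q = 7 · 78 = $546.

Government outlay = $546 hundred.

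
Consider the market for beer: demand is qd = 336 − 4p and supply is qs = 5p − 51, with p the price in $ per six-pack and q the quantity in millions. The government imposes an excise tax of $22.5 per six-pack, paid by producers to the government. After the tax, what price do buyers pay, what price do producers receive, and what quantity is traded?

Buyers pay $55.5; producers receive $33; quantity = 114.

Without the tax, 336 − 4p = 5p − 51 gives 9p = 387, so p* = $43 and q* = 164.
With the tax collected from producers, supply shifts: qs = 5(p − 22.5) − 51.
New equilibrium: buyers pay $55.5, producers receive $33, q = 114. (Wedge: pb − ps = 22.5.)
The less price-elastic side of the market bears the larger share of a per-unit tax.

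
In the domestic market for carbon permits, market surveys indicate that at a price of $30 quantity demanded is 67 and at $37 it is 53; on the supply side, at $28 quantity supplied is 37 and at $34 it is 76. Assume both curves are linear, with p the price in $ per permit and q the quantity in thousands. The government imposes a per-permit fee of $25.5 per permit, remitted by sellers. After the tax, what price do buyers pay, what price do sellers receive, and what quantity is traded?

Buyers pay $51.5; sellers receive $26; quantity = 24.

Demand slope: (53 − 67)/(37 − 30) = -2, so qd = 127 − 2p.
Supply slope: (76 − 37)/(34 − 28) = 6.5, so qs = 6.5p − 145.
Without the tax, 127 − 2p = 6.5p − 145 gives 8.5p = 272, so p* = $32 and q* = 63.
With the tax collected from sellers, supply shifts: qs = 6.5(p − 25.5) − 145.
Solving gives q = 24 with buyers paying $51.5 and sellers receiving $26 (the $25.5 wedge).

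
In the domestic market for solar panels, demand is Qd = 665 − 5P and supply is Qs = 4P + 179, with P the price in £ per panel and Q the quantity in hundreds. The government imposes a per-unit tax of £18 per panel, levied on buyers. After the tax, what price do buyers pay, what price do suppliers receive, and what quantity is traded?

Buyers pay £62; suppliers receive £44; quantity = 355.

Without the tax, 665 − 5P = 4P + 179 gives 9P = 486, so P* = £54 and Q* = 395.
With the tax collected from buyers, demand (in seller-price terms) shifts: Qd = 665 − 5(P + 18).
New equilibrium: buyers pay £62, suppliers receive £44, Q = 355. (Wedge: Pb − Ps = 18.)
The less price-elastic side of the market bears the larger share of a per-unit tax.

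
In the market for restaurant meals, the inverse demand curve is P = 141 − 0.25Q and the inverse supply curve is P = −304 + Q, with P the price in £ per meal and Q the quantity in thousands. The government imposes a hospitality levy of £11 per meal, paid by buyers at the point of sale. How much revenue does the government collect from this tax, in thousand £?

Inverting to Q(P) form: Qd = 564 − 4P; Qs = P + 304.
Without the tax, 564 − 4P = P + 304 gives 5P = 260, so P* = £52 and Q* = 356.
With the tax collected from buyers, demand (in seller-price terms) shifts: Qd = 564 − 4(P + 11).
Solving gives Q = 347.2 with buyers paying £54.2 and sellers receiving £43.2 (the £11 wedge).
Revenue = t · Q = 11 · 347.2 = £3819.2.

Tax revenue = £3819.2 thousand.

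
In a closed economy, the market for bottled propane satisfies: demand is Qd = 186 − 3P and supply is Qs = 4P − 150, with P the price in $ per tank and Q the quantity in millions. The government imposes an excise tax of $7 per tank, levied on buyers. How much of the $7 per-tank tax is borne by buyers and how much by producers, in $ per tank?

Before the tax: set 186 − 3P = 4P − 150 → P* = $48, Q* = 42.
With the tax collected from buyers, demand (in seller-price terms) shifts: Qd = 186 − 3(P + 7).
New equilibrium: buyers pay $52, producers receive $45, Q = 30. (Wedge: Pb − Ps = 7.)
Burden on buyers: $4; on producers: $3. (They sum to $7.)

Buyers bear $4 per tank; producers bear $3 per tank.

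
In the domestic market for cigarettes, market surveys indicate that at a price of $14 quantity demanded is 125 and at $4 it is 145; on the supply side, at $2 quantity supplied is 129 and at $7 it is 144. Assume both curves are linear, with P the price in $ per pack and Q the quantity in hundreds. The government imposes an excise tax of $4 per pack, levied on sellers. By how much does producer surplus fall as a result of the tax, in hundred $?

Producer surplus falls by $221.76 hundred.

Demand slope: (145 − 125)/(4 − 14) = -2, so Qd = 153 − 2P.
Supply slope: (144 − 129)/(7 − 2) = 3, so Qs = 3P + 123.
Before the tax: set 153 − 2P = 3P + 123 → P* = $6, Q* = 141.
With the tax collected from sellers, supply shifts: Qs = 3(P − 4) + 123.
Solving gives Q = 136.2 with consumers paying $8.4 and sellers receiving $4.4 (the $4 wedge).
ΔPS is the trapezoid between Q = 136.2 and Q = 141 of height $1.6: ½ · (141 + 136.2) · 1.6 = $221.76.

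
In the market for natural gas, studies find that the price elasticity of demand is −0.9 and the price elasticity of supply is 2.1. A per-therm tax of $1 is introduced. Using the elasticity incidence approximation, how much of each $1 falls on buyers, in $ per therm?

Buyers bear ≈ $0.7 per therm.

Incidence ratio: buyers' share ≈ εs / (εs + |εd|) = 2.1 / (2.1 + 0.9) = 0.7.
So buyers bear ≈ 0.7 × $1 = $0.7; sellers bear $0.3.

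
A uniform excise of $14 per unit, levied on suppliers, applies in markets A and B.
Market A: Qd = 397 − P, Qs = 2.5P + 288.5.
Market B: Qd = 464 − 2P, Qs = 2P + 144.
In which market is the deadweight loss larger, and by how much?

Market A: pre-tax P* = $31, Q* = 366; post-tax Q = 356; deadweight loss = $70.
Market B: pre-tax P* = $80, Q* = 304; post-tax Q = 290; deadweight loss = $98.
Difference: $70 vs $98 → market B is larger by $28.

Market B, by $28.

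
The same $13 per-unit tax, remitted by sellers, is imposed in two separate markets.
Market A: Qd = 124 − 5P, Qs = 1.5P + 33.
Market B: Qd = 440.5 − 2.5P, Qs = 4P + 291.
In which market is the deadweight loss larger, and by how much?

Market A: pre-tax P* = $14, Q* = 54; post-tax Q = 39; deadweight loss = $97.5.
Market B: pre-tax P* = $23, Q* = 383; post-tax Q = 363; deadweight loss = $130.
Difference: $97.5 vs $130 → market B is larger by $32.5.

Market B, by $32.5.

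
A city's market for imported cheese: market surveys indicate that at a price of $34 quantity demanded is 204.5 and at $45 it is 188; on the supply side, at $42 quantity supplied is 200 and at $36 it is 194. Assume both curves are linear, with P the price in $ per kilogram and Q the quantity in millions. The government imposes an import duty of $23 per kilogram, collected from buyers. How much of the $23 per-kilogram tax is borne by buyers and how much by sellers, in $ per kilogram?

Demand slope: (188 − 204.5)/(45 − 34) = -1.5, so Qd = 255.5 − 1.5P.
Supply slope: (194 − 200)/(36 − 42) = 1, so Qs = P + 158.
Without the tax, 255.5 − 1.5P = P + 158 gives 2.5P = 97.5, so P* = $39 and Q* = 197.
With the tax collected from buyers, demand (in seller-price terms) shifts: Qd = 255.5 − 1.5(P + 23).
Solving gives Q = 183.2 with buyers paying $48.2 and sellers receiving $25.2 (the $23 wedge).
Burden on buyers: $9.2; on sellers: $13.8. (They sum to $23.)

Buyers bear $9.2 per kilogram; sellers bear $13.8 per kilogram.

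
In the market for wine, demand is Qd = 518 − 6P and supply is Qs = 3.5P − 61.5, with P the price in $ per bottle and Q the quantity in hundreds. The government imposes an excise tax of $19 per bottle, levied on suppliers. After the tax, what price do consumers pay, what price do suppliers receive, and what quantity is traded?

Without the tax, 518 − 6P = 3.5P − 61.5 gives 9.5P = 579.5, so P* = $61 and Q* = 152.
With the tax collected from suppliers, supply shifts: Qs = 3.5(P − 19) − 61.5.
Solving gives Q = 110 with consumers paying $68 and suppliers receiving $49 (the $19 wedge).
The less price-elastic side of the market bears the larger share of a per-unit tax.

Consumers pay $68; suppliers receive $49; quantity = 110.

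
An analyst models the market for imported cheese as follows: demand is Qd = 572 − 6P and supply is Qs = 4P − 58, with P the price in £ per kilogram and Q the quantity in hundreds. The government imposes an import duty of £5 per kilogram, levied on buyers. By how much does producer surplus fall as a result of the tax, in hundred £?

Before the tax: set 572 − 6P = 4P − 58 → P* = £63, Q* = 194.
With the tax collected from buyers, demand (in seller-price terms) shifts: Qd = 572 − 6(P + 5).
New equilibrium: buyers pay £65, suppliers receive £60, Q = 182. (Wedge: Pb − Ps = 5.)
ΔPS is the trapezoid between Q = 182 and Q = 194 of height £3: ½ · (194 + 182) · 3 = £564.

Producer surplus falls by £564 hundred.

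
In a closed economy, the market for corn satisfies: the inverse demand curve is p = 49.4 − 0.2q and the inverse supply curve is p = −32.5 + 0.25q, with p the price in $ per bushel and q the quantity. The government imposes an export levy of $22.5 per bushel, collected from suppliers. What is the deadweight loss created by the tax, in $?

Inverting to q(p) form: qd = 247 − 5p; qs = 4p + 130.
Before the tax: set 247 − 5p = 4p + 130 → p* = $13, q* = 182.
With the tax collected from suppliers, supply shifts: qs = 4(p − 22.5) + 130.
New equilibrium: consumers pay $23, suppliers receive $0.5, q = 132. (Wedge: pb − ps = 22.5.)
Quantity falls by |ΔQ| = |182 − 132| = 50.
DWL = ½ · t · |ΔQ| = ½ · 22.5 · 50 = $562.5.

Deadweight loss = $562.5.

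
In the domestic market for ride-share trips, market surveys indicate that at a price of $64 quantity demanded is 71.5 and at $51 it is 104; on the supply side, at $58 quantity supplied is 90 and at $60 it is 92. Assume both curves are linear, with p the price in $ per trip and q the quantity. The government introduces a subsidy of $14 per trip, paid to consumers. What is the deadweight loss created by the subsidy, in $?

Deadweight loss = $70.

Demand slope: (104 − 71.5)/(51 − 64) = -2.5, so qd = 231.5 − 2.5p.
Supply slope: (92 − 90)/(60 − 58) = 1, so qs = p + 32.
Before the subsidy: set 231.5 − 2.5p = p + 32 → p* = $57, q* = 89.
With a per-unit subsidy paid to consumers, each effectively pays p − 14, so demand becomes qd = 231.5 − 2.5(p − 14).
New equilibrium: consumers pay $53, producers receive $67, q = 99. (Wedge: pb − ps = −14.)
Quantity rises by |ΔQ| = |89 − 99| = 10.
DWL = ½ · t · |ΔQ| = ½ · 14 · 10 = $70.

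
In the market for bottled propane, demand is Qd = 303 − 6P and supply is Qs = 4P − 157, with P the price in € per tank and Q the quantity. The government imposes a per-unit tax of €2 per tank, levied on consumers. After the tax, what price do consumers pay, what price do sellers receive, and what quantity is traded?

Consumers pay €46.8; sellers receive €44.8; quantity = 22.2.

Without the tax, 303 − 6P = 4P − 157 gives 10P = 460, so P* = €46 and Q* = 27.
With the tax collected from consumers, demand (in seller-price terms) shifts: Qd = 303 − 6(P + 2).
Solving gives Q = 22.2 with consumers paying €46.8 and sellers receiving €44.8 (the €2 wedge).
The less price-elastic side of the market bears the larger share of a per-unit tax.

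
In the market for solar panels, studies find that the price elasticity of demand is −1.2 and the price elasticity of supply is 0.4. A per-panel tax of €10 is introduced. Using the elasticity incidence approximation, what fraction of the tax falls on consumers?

Consumers' share ≈ 0.25.

Incidence ratio: consumers' share ≈ εs / (εs + |εd|) = 0.4 / (0.4 + 1.2) = 0.25.
Supply is the less elastic side, so consumers bear the smaller share.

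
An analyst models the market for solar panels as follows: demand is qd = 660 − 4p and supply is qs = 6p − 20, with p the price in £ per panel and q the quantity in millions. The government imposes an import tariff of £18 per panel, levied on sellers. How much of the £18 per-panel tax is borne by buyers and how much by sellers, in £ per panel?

Before the tax: set 660 − 4p = 6p − 20 → p* = £68, q* = 388.
With the tax collected from sellers, supply shifts: qs = 6(p − 18) − 20.
Solving gives q = 344.8 with buyers paying £78.8 and sellers receiving £60.8 (the £18 wedge).
Burden on buyers: £10.8; on sellers: £7.2. (They sum to £18.)
The less price-elastic side of the market bears the larger share of a per-unit tax.

Buyers bear £10.8 per panel; sellers bear £7.2 per panel.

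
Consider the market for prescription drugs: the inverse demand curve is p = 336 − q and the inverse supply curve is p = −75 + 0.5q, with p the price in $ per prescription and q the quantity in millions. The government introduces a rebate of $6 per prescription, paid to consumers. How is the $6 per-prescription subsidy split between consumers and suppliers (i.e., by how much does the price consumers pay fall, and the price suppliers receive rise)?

Consumers gain $4 per prescription; suppliers gain $2 per prescription.

Rewrite in direct form: qd = 336 − p and qs = 2p + 150.
Without the subsidy, 336 − p = 2p + 150 gives 3p = 186, so p* = $62 and q* = 274.
With a per-unit subsidy paid to consumers, each effectively pays p − 6, so demand becomes qd = 336 − (p − 6).
Solving gives q = 278 with consumers paying $58 and suppliers receiving $64 (the $6 wedge).
Gain to consumers: $4; to suppliers: $2. (They sum to $6.)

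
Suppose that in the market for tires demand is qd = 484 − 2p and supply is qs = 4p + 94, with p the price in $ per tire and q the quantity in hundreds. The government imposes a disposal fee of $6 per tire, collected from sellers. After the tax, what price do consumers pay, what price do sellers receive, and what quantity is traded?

Consumers pay $69; sellers receive $63; quantity = 346.

Before the tax: set 484 − 2p = 4p + 94 → p* = $65, q* = 354.
With the tax collected from sellers, supply shifts: qs = 4(p − 6) + 94.
Solving gives q = 346 with consumers paying $69 and sellers receiving $63 (the $6 wedge).
The less price-elastic side of the market bears the larger share of a per-unit tax.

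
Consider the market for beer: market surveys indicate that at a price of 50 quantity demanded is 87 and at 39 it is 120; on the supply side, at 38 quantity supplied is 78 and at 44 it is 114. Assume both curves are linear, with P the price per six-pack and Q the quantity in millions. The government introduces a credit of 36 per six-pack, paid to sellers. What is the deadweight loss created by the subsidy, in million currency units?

Demand slope: (120 − 87)/(39 − 50) = -3, so Qd = 237 − 3P.
Supply slope: (114 − 78)/(44 − 38) = 6, so Qs = 6P − 150.
Without the subsidy, 237 − 3P = 6P − 150 gives 9P = 387, so P* = 43 and Q* = 108.
With a per-unit subsidy paid to sellers, each receives P + 36 per unit sold, so supply becomes Qs = 6(P + 36) − 150.
New equilibrium: consumers pay 19, sellers receive 55, Q = 180. (Wedge: Pb − Ps = −36.)
Quantity rises by |ΔQ| = |108 − 180| = 72.
DWL = ½ · t · |ΔQ| = ½ · 36 · 72 = 1296.

Deadweight loss = 1296 million.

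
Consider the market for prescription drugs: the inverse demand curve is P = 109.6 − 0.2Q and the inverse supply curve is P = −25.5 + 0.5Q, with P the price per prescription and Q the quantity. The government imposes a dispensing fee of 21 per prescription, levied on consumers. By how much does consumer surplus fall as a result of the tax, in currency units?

Consumer surplus falls by 1068.

Inverting to Q(P) form: Qd = 548 − 5P; Qs = 2P + 51.
Before the tax: set 548 − 5P = 2P + 51 → P* = 71, Q* = 193.
With the tax collected from consumers, demand (in seller-price terms) shifts: Qd = 548 − 5(P + 21).
New equilibrium: consumers pay 77, sellers receive 56, Q = 163. (Wedge: Pb − Ps = 21.)
ΔCS is the trapezoid between Q = 163 and Q = 193 of height 6: ½ · (193 + 163) · 6 = 1068.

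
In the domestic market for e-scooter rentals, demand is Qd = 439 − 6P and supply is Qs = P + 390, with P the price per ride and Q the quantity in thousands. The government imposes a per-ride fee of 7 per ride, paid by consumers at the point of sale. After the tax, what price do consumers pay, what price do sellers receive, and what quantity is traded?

Consumers pay 8; sellers receive 1; quantity = 391.

Before the tax: set 439 − 6P = P + 390 → P* = 7, Q* = 397.
With the tax collected from consumers, demand (in seller-price terms) shifts: Qd = 439 − 6(P + 7).
New equilibrium: consumers pay 8, sellers receive 1, Q = 391. (Wedge: Pb − Ps = 7.)
The less price-elastic side of the market bears the larger share of a per-unit tax.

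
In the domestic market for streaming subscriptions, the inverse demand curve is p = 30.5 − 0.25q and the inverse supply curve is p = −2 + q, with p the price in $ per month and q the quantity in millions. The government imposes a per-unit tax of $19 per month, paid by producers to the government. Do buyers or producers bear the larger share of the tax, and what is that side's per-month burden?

Rewrite in direct form: qd = 122 − 4p and qs = p + 2.
Without the tax, 122 − 4p = p + 2 gives 5p = 120, so p* = $24 and q* = 26.
With the tax collected from producers, supply shifts: qs = (p − 19) + 2.
Solving gives q = 10.8 with buyers paying $27.8 and producers receiving $8.8 (the $19 wedge).
Per-month burden: buyers $3.8, producers $15.2.
Producers take the larger share because supply is less price-elastic here (demand slope 4 vs supply slope 1).
The less price-elastic side of the market bears the larger share of a per-unit tax.

Producers bear the larger share: $15.2 per month.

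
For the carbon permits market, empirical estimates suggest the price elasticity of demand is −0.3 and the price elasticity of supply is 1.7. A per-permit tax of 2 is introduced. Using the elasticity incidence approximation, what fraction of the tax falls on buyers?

Buyers' share ≈ 0.85.

Incidence ratio: buyers' share ≈ εs / (εs + |εd|) = 1.7 / (1.7 + 0.3) = 0.85.
Supply is the more elastic side, so buyers bear the larger share.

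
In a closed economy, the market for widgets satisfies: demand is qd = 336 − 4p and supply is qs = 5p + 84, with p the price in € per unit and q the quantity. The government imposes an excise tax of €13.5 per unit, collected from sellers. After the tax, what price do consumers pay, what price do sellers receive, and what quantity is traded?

Before the tax: set 336 − 4p = 5p + 84 → p* = €28, q* = 224.
With the tax collected from sellers, supply shifts: qs = 5(p − 13.5) + 84.
New equilibrium: consumers pay €35.5, sellers receive €22, q = 194. (Wedge: pb − ps = 13.5.)
The less price-elastic side of the market bears the larger share of a per-unit tax.

Consumers pay €35.5; sellers receive €22; quantity = 194.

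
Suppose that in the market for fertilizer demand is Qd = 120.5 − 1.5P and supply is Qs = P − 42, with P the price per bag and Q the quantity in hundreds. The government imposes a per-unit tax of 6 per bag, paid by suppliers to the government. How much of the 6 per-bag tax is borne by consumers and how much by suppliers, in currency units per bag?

Before the tax: set 120.5 − 1.5P = P − 42 → P* = 65, Q* = 23.
With the tax collected from suppliers, supply shifts: Qs = (P − 6) − 42.
Solving gives Q = 19.4 with consumers paying 67.4 and suppliers receiving 61.4 (the 6 wedge).
Burden on consumers: 2.4; on suppliers: 3.6. (They sum to 6.)
The less price-elastic side of the market bears the larger share of a per-unit tax.

Consumers bear 2.4 per bag; suppliers bear 3.6 per bag.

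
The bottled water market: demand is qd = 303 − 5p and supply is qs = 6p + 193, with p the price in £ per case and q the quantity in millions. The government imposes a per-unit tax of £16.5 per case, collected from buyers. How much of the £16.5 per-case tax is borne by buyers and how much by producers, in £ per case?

Before the tax: set 303 − 5p = 6p + 193 → p* = £10, q* = 253.
With the tax collected from buyers, demand (in seller-price terms) shifts: qd = 303 − 5(p + 16.5).
New equilibrium: buyers pay £19, producers receive £2.5, q = 208. (Wedge: pb − ps = 16.5.)
Burden on buyers: £9; on producers: £7.5. (They sum to £16.5.)

Buyers bear £9 per case; producers bear £7.5 per case.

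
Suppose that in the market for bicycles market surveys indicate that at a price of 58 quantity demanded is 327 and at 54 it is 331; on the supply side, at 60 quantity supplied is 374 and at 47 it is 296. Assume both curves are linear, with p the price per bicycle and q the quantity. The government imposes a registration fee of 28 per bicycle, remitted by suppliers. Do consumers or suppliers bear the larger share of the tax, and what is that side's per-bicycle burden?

Consumers bear the larger share: 24 per bicycle.

Demand slope: (331 − 327)/(54 − 58) = -1, so qd = 385 − p.
Supply slope: (296 − 374)/(47 − 60) = 6, so qs = 6p + 14.
Before the tax: set 385 − p = 6p + 14 → p* = 53, q* = 332.
With the tax collected from suppliers, supply shifts: qs = 6(p − 28) + 14.
New equilibrium: consumers pay 77, suppliers receive 49, q = 308. (Wedge: pb − ps = 28.)
Per-bicycle burden: consumers 24, suppliers 4.
Consumers take the larger share because demand is less price-elastic here (demand slope 1 vs supply slope 6).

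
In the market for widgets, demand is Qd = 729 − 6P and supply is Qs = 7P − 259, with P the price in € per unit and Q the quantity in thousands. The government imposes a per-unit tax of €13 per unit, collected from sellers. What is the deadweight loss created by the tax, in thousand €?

Without the tax, 729 − 6P = 7P − 259 gives 13P = 988, so P* = €76 and Q* = 273.
With the tax collected from sellers, supply shifts: Qs = 7(P − 13) − 259.
New equilibrium: buyers pay €83, sellers receive €70, Q = 231. (Wedge: Pb − Ps = 13.)
Quantity falls by |ΔQ| = |273 − 231| = 42.
DWL = ½ · t · |ΔQ| = ½ · 13 · 42 = €273.

Deadweight loss = €273 thousand.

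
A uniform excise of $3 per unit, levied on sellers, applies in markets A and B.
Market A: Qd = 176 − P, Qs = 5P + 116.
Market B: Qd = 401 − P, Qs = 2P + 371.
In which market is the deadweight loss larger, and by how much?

Market A, by $0.75.

Market A: pre-tax P* = $10, Q* = 166; post-tax Q = 163.5; deadweight loss = $3.75.
Market B: pre-tax P* = $10, Q* = 391; post-tax Q = 389; deadweight loss = $3.
Difference: $3.75 vs $3 → market A is larger by $0.75.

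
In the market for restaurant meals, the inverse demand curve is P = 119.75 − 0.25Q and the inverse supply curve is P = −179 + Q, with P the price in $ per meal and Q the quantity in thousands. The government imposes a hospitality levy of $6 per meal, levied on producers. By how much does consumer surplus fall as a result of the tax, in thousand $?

Consumer surplus falls by $283.92 thousand.

Inverting to Q(P) form: Qd = 479 − 4P; Qs = P + 179.
Before the tax: set 479 − 4P = P + 179 → P* = $60, Q* = 239.
With the tax collected from producers, supply shifts: Qs = (P − 6) + 179.
Solving gives Q = 234.2 with consumers paying $61.2 and producers receiving $55.2 (the $6 wedge).
ΔCS is the trapezoid between Q = 234.2 and Q = 239 of height $1.2: ½ · (239 + 234.2) · 1.2 = $283.92.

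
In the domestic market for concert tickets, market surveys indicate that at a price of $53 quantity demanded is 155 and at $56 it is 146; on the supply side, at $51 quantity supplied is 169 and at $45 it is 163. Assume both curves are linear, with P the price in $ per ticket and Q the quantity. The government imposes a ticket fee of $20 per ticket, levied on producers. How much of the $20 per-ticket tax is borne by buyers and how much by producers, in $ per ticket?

Demand slope: (146 − 155)/(56 − 53) = -3, so Qd = 314 − 3P.
Supply slope: (163 − 169)/(45 − 51) = 1, so Qs = P + 118.
Before the tax: set 314 − 3P = P + 118 → P* = $49, Q* = 167.
With the tax collected from producers, supply shifts: Qs = (P − 20) + 118.
New equilibrium: buyers pay $54, producers receive $34, Q = 152. (Wedge: Pb − Ps = 20.)
Burden on buyers: $5; on producers: $15. (They sum to $20.)
The less price-elastic side of the market bears the larger share of a per-unit tax.

Buyers bear $5 per ticket; producers bear $15 per ticket.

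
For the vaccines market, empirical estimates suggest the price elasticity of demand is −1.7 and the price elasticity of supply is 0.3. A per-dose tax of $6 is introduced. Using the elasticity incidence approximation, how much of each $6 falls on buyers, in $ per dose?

Buyers bear ≈ $0.9 per dose.

Incidence ratio: buyers' share ≈ εs / (εs + |εd|) = 0.3 / (0.3 + 1.7) = 0.15.
So buyers bear ≈ 0.15 × $6 = $0.9; suppliers bear $5.1.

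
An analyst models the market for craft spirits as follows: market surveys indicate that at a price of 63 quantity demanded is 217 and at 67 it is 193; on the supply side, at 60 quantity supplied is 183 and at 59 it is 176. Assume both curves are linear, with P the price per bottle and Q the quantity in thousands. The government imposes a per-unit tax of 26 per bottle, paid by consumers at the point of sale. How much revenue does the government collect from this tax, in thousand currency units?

Tax revenue = 3302 thousand.

Demand slope: (193 − 217)/(67 − 63) = -6, so Qd = 595 − 6P.
Supply slope: (176 − 183)/(59 − 60) = 7, so Qs = 7P − 237.
Without the tax, 595 − 6P = 7P − 237 gives 13P = 832, so P* = 64 and Q* = 211.
With the tax collected from consumers, demand (in seller-price terms) shifts: Qd = 595 − 6(P + 26).
New equilibrium: consumers pay 78, sellers receive 52, Q = 127. (Wedge: Pb − Ps = 26.)
Revenue = t · Q = 26 · 127 = 3302.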